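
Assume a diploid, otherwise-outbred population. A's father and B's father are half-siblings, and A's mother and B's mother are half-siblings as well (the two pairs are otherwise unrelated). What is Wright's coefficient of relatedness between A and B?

With two independent routes of shared ancestry, r is the sum of the two contributions.
A and B are related in two ways: half first cousins through their fathers (r = 1/16) and half first cousins through their mothers (r = 1/16).
r = 1/16 + 1/16 = 1/8 = 0.125.

0.125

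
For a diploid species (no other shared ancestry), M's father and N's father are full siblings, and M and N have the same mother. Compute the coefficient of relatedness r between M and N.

0.375

Relatedness sums over independent paths through distinct common ancestors.
M and N are related in two ways: first cousins through their fathers (r = 1/8) and half-sibs through their shared mother (r = 1/4).
r = 1/8 + 1/4 = 3/8 = 0.375.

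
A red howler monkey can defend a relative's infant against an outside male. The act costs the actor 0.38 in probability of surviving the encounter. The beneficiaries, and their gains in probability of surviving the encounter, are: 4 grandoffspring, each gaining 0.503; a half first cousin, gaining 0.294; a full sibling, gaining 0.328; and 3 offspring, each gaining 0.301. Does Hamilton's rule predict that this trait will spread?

Hamilton's rule: the trait is favored when the sum of r·B over every recipient exceeds the actor's cost C.
r to a grandoffspring = 0.25 (two parent–offspring links: r = (1/2)^2 = 1/4).
r to a half first cousin = 1/16 (half first cousins share one grandparent — one path of length 4: r = (1/2)^4 = 1/16).
r to a full sibling = 0.5 (full sibs share both parents — two paths of length 2: r = 2·(1/2)^2 = 1/2).
r to an offspring = 0.5 (one parent–offspring link: r = (1/2)^1 = 1/2).
Summing one r·B term per recipient: 4·0.25·0.503 + 1·0.0625·0.294 + 1·0.5·0.328 + 3·0.5·0.301 = 1.136875.
1.136875 > 0.38: the indirect benefit exceeds the cost.

Yes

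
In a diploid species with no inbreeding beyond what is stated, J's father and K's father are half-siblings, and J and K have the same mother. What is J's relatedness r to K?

0.3125

Wright's path rule: contributions from independent ancestry routes add.
J and K are related in two ways: half first cousins through their fathers (r = 1/16) and half-sibs through their shared mother (r = 1/4).
r = 1/16 + 1/4 = 5/16 = 0.3125.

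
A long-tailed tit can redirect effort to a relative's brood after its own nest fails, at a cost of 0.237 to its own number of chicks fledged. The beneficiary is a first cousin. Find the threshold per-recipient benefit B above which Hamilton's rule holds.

r to a first cousin = 1/8 (first cousins share one grandparent pair — two paths of length 4: r = 2·(1/2)^4 = 1/8).
Hamilton's rule with n recipients of equal r: n·r·B > C, so B > C/(n·r) = 0.237/(1·0.125) = 1.896.

1.896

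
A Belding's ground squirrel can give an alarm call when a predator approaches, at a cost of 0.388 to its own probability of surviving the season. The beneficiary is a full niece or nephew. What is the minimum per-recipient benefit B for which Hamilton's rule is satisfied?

1.552

r to a full niece or nephew = 0.25 (full aunt/uncle↔niece/nephew: two paths of length 3 through the shared grandparent pair: r = 2·(1/2)^3 = 1/4).
Hamilton's rule with n recipients of equal r: n·r·B > C, so B > C/(n·r) = 0.388/(1·0.25) = 1.552.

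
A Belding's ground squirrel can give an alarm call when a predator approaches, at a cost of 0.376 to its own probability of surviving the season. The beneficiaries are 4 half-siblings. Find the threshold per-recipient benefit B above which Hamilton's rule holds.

r to a half-sibling = 1/4 (half-sibs share one parent — one path of length 2: r = (1/2)^2 = 1/4).
Hamilton's rule with n recipients of equal r: n·r·B > C, so B > C/(n·r) = 0.376/(4·0.25) = 0.376.

0.376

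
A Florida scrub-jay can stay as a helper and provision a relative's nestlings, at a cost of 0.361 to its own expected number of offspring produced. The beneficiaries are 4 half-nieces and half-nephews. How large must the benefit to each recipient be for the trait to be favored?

0.722

r to a half-niece or half-nephew = 1/8 (half-aunt/uncle↔niece/nephew: one path of length 3: r = (1/2)^3 = 1/8).
Hamilton's rule with n recipients of equal r: n·r·B > C, so B > C/(n·r) = 0.361/(4·0.125) = 0.722.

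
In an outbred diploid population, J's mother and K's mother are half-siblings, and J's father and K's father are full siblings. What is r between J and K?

0.1875

With two independent routes of shared ancestry, r is the sum of the two contributions.
J and K are related in two ways: half first cousins through their mothers (r = 1/16) and first cousins through their fathers (r = 1/8).
r = 1/16 + 1/8 = 3/16 = 0.1875.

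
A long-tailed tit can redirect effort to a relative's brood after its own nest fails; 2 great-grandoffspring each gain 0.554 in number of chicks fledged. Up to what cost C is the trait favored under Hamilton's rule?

r to a great-grandoffspring = 1/8 (three parent–offspring links: r = (1/2)^3 = 1/8).
Hamilton's rule: n·r·B > C, so the trait is favored while C < n·r·B = 2·0.125·0.554 = 0.1385.

0.1385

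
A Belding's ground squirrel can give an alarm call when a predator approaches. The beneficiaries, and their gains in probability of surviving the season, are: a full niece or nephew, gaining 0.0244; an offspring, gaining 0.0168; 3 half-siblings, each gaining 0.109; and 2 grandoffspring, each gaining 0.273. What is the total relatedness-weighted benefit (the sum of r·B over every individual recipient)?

r to a full niece or nephew = 0.25 (full aunt/uncle↔niece/nephew: two paths of length 3 through the shared grandparent pair: r = 2·(1/2)^3 = 1/4).
r to an offspring = 0.5 (one parent–offspring link: r = (1/2)^1 = 1/2).
r to a half-sibling = 0.25 (half-sibs share one parent — one path of length 2: r = (1/2)^2 = 1/4).
r to a grandoffspring = 0.25 (two parent–offspring links: r = (1/2)^2 = 1/4).
Summing one r·B term per recipient: 1·0.25·0.0244 + 1·0.5·0.0168 + 3·0.25·0.109 + 2·0.25·0.273 = 0.23275.

0.23275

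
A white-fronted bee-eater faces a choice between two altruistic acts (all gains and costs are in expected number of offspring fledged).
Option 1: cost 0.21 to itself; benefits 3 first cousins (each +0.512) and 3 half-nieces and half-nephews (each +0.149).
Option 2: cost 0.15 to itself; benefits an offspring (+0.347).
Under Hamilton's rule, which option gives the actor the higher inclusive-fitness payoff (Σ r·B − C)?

Option 1: r to a first cousin = 0.125.
Option 1: r to a half-niece or half-nephew = 0.125.
Option 1: Σ r·B − C = (3·0.125·0.512 + 3·0.125·0.149) − 0.21 = 0.037875.
Option 2: r to an offspring = 0.5.
Option 2: Σ r·B − C = (1·0.5·0.347) − 0.15 = 0.0235.
Option 1 has the higher net inclusive-fitness payoff.

Option 1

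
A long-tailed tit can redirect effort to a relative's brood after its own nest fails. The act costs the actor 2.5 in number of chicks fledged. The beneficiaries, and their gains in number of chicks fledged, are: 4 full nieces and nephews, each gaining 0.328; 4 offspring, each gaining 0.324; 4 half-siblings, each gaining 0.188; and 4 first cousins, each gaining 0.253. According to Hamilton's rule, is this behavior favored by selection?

Hamilton's rule: the trait is favored when the sum of r·B over every recipient exceeds the actor's cost C.
r to a full niece or nephew = 1/4 (full aunt/uncle↔niece/nephew: two paths of length 3 through the shared grandparent pair: r = 2·(1/2)^3 = 1/4).
r to an offspring = 1/2 (one parent–offspring link: r = (1/2)^1 = 1/2).
r to a half-sibling = 0.25 (half-sibs share one parent — one path of length 2: r = (1/2)^2 = 1/4).
r to a first cousin = 0.125 (first cousins share one grandparent pair — two paths of length 4: r = 2·(1/2)^4 = 1/8).
Summing one r·B term per recipient: 4·0.25·0.328 + 4·0.5·0.324 + 4·0.25·0.188 + 4·0.125·0.253 = 1.2905.
1.2905 < 2.5: the indirect benefit is less than the cost.

No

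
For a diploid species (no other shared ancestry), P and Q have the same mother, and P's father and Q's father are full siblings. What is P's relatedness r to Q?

0.375

Relatedness sums over independent paths through distinct common ancestors.
P and Q are related in two ways: half-sibs through their shared mother (r = 1/4) and first cousins through their fathers (r = 1/8).
r = 1/4 + 1/8 = 3/8 = 0.375.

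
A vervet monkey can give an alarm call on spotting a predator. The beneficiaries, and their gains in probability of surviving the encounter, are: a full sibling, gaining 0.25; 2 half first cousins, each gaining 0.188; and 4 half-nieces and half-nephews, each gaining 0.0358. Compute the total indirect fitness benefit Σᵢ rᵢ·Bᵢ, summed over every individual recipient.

r to a full sibling = 1/2 (full sibs share both parents — two paths of length 2: r = 2·(1/2)^2 = 1/2).
r to a half first cousin = 0.0625 (half first cousins share one grandparent — one path of length 4: r = (1/2)^4 = 1/16).
r to a half-niece or half-nephew = 1/8 (half-aunt/uncle↔niece/nephew: one path of length 3: r = (1/2)^3 = 1/8).
Summing one r·B term per recipient: 1·0.5·0.25 + 2·0.0625·0.188 + 4·0.125·0.0358 = 0.1664.

0.1664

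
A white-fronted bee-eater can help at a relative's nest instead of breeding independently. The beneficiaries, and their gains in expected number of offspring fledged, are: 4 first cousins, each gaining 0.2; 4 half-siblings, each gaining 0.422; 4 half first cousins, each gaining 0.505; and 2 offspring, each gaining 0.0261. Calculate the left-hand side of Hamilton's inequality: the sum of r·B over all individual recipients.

0.67435

r to a first cousin = 0.125 (first cousins share one grandparent pair — two paths of length 4: r = 2·(1/2)^4 = 1/8).
r to a half-sibling = 0.25 (half-sibs share one parent — one path of length 2: r = (1/2)^2 = 1/4).
r to a half first cousin = 1/16 (half first cousins share one grandparent — one path of length 4: r = (1/2)^4 = 1/16).
r to an offspring = 1/2 (one parent–offspring link: r = (1/2)^1 = 1/2).
Summing one r·B term per recipient: 4·0.125·0.2 + 4·0.25·0.422 + 4·0.0625·0.505 + 2·0.5·0.0261 = 0.67435.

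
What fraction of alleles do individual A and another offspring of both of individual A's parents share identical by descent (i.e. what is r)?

Each parent–offspring link contributes a factor of 1/2, and independent paths through distinct common ancestors add.
Full sibs share both parents — two paths of length 2: r = 2·(1/2)^2 = 1/2.

0.5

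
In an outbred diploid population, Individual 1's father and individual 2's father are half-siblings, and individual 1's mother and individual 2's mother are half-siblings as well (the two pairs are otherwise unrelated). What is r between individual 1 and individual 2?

0.125

Relatedness sums over independent paths through distinct common ancestors.
Individual 1 and individual 2 are related in two ways: half first cousins through their fathers (r = 1/16) and half first cousins through their mothers (r = 1/16).
r = 1/16 + 1/16 = 0.125.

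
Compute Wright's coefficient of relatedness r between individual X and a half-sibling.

Half-sibs share one parent — one path of length 2: r = (1/2)^2 = 1/4.

0.25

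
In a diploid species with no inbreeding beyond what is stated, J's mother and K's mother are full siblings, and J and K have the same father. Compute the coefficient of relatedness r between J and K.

Wright's path rule: contributions from independent ancestry routes add.
J and K are related in two ways: first cousins through their mothers (r = 1/8) and half-sibs through their shared father (r = 1/4).
r = 1/8 + 1/4 = 0.375.

0.375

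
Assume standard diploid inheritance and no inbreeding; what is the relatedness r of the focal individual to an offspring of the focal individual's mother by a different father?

Each parent–offspring link contributes a factor of 1/2, and independent paths through distinct common ancestors add.
Half-sibs share one parent — one path of length 2: r = (1/2)^2 = 1/4.

0.25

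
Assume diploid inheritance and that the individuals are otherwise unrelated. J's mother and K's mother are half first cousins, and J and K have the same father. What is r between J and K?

With two independent routes of shared ancestry, r is the sum of the two contributions.
J and K are related in two ways: half second cousins through their mothers (r = 1/64) and half-sibs through their shared father (r = 1/4).
r = 1/64 + 1/4 = 17/64 = 0.265625.

0.265625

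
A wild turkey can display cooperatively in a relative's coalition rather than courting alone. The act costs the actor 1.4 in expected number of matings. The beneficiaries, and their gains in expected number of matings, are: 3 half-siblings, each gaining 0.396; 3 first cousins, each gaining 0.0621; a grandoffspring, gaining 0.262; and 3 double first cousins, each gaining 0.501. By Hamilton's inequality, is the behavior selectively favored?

Hamilton's rule: the trait is favored when the sum of r·B over every recipient exceeds the actor's cost C.
r to a half-sibling = 1/4 (half-sibs share one parent — one path of length 2: r = (1/2)^2 = 1/4).
r to a first cousin = 0.125 (first cousins share one grandparent pair — two paths of length 4: r = 2·(1/2)^4 = 1/8).
r to a grandoffspring = 0.25 (two parent–offspring links: r = (1/2)^2 = 1/4).
r to a double first cousin = 1/4 (double first cousins share both grandparent pairs — four paths of length 4: r = 4·(1/2)^4 = 1/4).
Summing one r·B term per recipient: 3·0.25·0.396 + 3·0.125·0.0621 + 1·0.25·0.262 + 3·0.25·0.501 = 0.7615375.
0.7615375 < 1.4: the indirect benefit is less than the cost.

No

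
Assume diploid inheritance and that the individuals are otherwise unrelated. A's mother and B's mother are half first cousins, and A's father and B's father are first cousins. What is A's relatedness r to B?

0.046875

Wright's path rule: contributions from independent ancestry routes add.
A and B are related in two ways: half second cousins through their mothers (r = 1/64) and second cousins through their fathers (r = 1/32).
r = 1/64 + 1/32 = 0.046875.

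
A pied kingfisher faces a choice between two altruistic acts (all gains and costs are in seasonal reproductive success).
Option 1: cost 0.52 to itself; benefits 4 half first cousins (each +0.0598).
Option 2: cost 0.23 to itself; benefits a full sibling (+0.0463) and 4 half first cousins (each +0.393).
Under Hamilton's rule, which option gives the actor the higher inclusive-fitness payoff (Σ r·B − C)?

Option 1: r to a half first cousin = 0.0625.
Option 1: Σ r·B − C = (4·0.0625·0.0598) − 0.52 = -0.50505.
Option 2: r to a full sibling = 0.5.
Option 2: r to a half first cousin = 0.0625.
Option 2: Σ r·B − C = (1·0.5·0.0463 + 4·0.0625·0.393) − 0.23 = -0.1086.
Option 2 has the higher net inclusive-fitness payoff.

Option 2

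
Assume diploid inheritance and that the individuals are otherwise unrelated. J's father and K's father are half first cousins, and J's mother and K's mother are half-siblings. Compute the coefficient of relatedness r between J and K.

With two independent routes of shared ancestry, r is the sum of the two contributions.
J and K are related in two ways: half second cousins through their fathers (r = 1/64) and half first cousins through their mothers (r = 1/16).
r = 1/64 + 1/16 = 0.078125.

0.078125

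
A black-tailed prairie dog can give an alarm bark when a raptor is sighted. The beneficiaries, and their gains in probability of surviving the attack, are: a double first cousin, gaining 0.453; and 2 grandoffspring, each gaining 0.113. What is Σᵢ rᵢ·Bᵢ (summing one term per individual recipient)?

0.16975

r to a double first cousin = 1/4 (double first cousins share both grandparent pairs — four paths of length 4: r = 4·(1/2)^4 = 1/4).
r to a grandoffspring = 0.25 (two parent–offspring links: r = (1/2)^2 = 1/4).
Summing one r·B term per recipient: 1·0.25·0.453 + 2·0.25·0.113 = 0.16975.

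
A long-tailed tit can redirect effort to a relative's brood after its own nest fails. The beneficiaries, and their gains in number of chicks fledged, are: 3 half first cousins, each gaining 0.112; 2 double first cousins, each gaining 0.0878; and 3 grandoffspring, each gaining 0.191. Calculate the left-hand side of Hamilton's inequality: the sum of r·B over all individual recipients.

0.20815

r to a half first cousin = 0.0625 (half first cousins share one grandparent — one path of length 4: r = (1/2)^4 = 1/16).
r to a double first cousin = 0.25 (double first cousins share both grandparent pairs — four paths of length 4: r = 4·(1/2)^4 = 1/4).
r to a grandoffspring = 1/4 (two parent–offspring links: r = (1/2)^2 = 1/4).
Summing one r·B term per recipient: 3·0.0625·0.112 + 2·0.25·0.0878 + 3·0.25·0.191 = 0.20815.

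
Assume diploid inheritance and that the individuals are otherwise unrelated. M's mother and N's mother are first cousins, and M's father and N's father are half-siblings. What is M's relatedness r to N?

With two independent routes of shared ancestry, r is the sum of the two contributions.
M and N are related in two ways: second cousins through their mothers (r = 1/32) and half first cousins through their fathers (r = 1/16).
r = 1/32 + 1/16 = 0.09375.

0.09375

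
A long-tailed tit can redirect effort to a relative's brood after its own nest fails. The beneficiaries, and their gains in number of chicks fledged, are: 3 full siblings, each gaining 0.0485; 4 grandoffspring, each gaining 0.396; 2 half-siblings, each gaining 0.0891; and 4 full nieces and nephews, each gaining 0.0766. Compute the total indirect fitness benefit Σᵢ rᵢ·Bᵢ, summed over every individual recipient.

0.5899

r to a full sibling = 1/2 (full sibs share both parents — two paths of length 2: r = 2·(1/2)^2 = 1/2).
r to a grandoffspring = 1/4 (two parent–offspring links: r = (1/2)^2 = 1/4).
r to a half-sibling = 0.25 (half-sibs share one parent — one path of length 2: r = (1/2)^2 = 1/4).
r to a full niece or nephew = 1/4 (full aunt/uncle↔niece/nephew: two paths of length 3 through the shared grandparent pair: r = 2·(1/2)^3 = 1/4).
Summing one r·B term per recipient: 3·0.5·0.0485 + 4·0.25·0.396 + 2·0.25·0.0891 + 4·0.25·0.0766 = 0.5899.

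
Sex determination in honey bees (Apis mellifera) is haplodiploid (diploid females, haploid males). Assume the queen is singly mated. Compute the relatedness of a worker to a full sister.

Haplodiploid full sisters inherit their father's entire haploid genome identically (contributing 1/2) and on average half of their mother's contribution (1/2 · 1/2 = 1/4); r = 1/2 + 1/4 = 3/4.

0.75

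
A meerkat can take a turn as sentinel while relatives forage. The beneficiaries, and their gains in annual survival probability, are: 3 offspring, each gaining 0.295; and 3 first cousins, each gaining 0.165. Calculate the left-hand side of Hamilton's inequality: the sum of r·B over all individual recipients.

r to an offspring = 0.5 (one parent–offspring link: r = (1/2)^1 = 1/2).
r to a first cousin = 1/8 (first cousins share one grandparent pair — two paths of length 4: r = 2·(1/2)^4 = 1/8).
Summing one r·B term per recipient: 3·0.5·0.295 + 3·0.125·0.165 = 0.504375.

0.504375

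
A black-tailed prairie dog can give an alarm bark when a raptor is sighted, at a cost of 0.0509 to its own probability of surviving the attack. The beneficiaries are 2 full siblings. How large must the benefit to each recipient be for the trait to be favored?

r to a full sibling = 0.5 (full sibs share both parents — two paths of length 2: r = 2·(1/2)^2 = 1/2).
Hamilton's rule with n recipients of equal r: n·r·B > C, so B > C/(n·r) = 0.0509/(2·0.5) = 0.0509.

0.0509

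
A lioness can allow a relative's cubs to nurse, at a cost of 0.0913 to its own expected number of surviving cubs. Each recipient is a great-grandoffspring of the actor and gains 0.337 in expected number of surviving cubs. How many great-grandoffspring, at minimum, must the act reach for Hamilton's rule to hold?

3

r to a great-grandoffspring = 0.125 (three parent–offspring links: r = (1/2)^3 = 1/8).
Hamilton's rule: n·r·B > C  ⇒  n > C/(r·B) = 0.0913/(0.125·0.337) = 2.167.
The smallest integer exceeding 2.167 is 3.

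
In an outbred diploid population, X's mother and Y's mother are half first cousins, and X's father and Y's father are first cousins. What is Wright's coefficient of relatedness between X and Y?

0.046875

With two independent routes of shared ancestry, r is the sum of the two contributions.
X and Y are related in two ways: half second cousins through their mothers (r = 1/64) and second cousins through their fathers (r = 1/32).
r = 1/64 + 1/32 = 0.046875.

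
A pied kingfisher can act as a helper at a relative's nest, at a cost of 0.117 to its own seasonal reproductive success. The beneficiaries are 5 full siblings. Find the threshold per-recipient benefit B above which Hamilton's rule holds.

r to a full sibling = 0.5 (full sibs share both parents — two paths of length 2: r = 2·(1/2)^2 = 1/2).
Hamilton's rule with n recipients of equal r: n·r·B > C, so B > C/(n·r) = 0.117/(5·0.5) = 0.0468.

0.0468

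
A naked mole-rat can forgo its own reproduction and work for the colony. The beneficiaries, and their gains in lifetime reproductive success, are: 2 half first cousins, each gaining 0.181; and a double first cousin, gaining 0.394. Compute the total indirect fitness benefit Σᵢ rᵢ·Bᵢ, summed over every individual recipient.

r to a half first cousin = 1/16 (half first cousins share one grandparent — one path of length 4: r = (1/2)^4 = 1/16).
r to a double first cousin = 0.25 (double first cousins share both grandparent pairs — four paths of length 4: r = 4·(1/2)^4 = 1/4).
Summing one r·B term per recipient: 2·0.0625·0.181 + 1·0.25·0.394 = 0.121125.

0.121125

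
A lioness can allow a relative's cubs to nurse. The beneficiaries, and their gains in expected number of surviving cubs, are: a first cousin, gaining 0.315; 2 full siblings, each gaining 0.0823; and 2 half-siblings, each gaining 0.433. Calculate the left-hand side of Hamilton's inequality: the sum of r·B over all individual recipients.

r to a first cousin = 0.125 (first cousins share one grandparent pair — two paths of length 4: r = 2·(1/2)^4 = 1/8).
r to a full sibling = 0.5 (full sibs share both parents — two paths of length 2: r = 2·(1/2)^2 = 1/2).
r to a half-sibling = 0.25 (half-sibs share one parent — one path of length 2: r = (1/2)^2 = 1/4).
Summing one r·B term per recipient: 1·0.125·0.315 + 2·0.5·0.0823 + 2·0.25·0.433 = 0.338175.

0.338175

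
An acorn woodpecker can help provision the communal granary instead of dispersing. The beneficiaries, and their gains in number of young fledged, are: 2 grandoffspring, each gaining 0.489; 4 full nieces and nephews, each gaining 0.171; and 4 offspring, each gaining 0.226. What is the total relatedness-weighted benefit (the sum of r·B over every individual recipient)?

0.8675

r to a grandoffspring = 1/4 (two parent–offspring links: r = (1/2)^2 = 1/4).
r to a full niece or nephew = 1/4 (full aunt/uncle↔niece/nephew: two paths of length 3 through the shared grandparent pair: r = 2·(1/2)^3 = 1/4).
r to an offspring = 1/2 (one parent–offspring link: r = (1/2)^1 = 1/2).
Summing one r·B term per recipient: 2·0.25·0.489 + 4·0.25·0.171 + 4·0.5·0.226 = 0.8675.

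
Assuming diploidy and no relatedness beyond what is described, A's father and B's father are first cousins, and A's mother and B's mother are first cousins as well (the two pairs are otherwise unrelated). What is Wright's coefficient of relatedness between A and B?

Relatedness sums over independent paths through distinct common ancestors.
A and B are related in two ways: second cousins through their fathers (r = 1/32) and second cousins through their mothers (r = 1/32).
r = 1/32 + 1/32 = 0.0625.

0.0625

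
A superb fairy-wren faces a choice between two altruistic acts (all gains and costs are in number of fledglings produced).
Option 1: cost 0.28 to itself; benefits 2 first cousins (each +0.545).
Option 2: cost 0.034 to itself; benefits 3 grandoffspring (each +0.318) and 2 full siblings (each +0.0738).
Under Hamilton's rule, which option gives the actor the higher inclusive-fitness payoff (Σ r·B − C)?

Option 2

Option 1: r to a first cousin = 0.125.
Option 1: Σ r·B − C = (2·0.125·0.545) − 0.28 = -0.14375.
Option 2: r to a grandoffspring = 0.25.
Option 2: r to a full sibling = 0.5.
Option 2: Σ r·B − C = (3·0.25·0.318 + 2·0.5·0.0738) − 0.034 = 0.2783.
Option 2 has the higher net inclusive-fitness payoff.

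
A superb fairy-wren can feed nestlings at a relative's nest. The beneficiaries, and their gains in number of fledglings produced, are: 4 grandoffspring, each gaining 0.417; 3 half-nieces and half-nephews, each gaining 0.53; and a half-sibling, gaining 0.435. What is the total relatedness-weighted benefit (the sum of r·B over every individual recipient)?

r to a grandoffspring = 0.25 (two parent–offspring links: r = (1/2)^2 = 1/4).
r to a half-niece or half-nephew = 1/8 (half-aunt/uncle↔niece/nephew: one path of length 3: r = (1/2)^3 = 1/8).
r to a half-sibling = 1/4 (half-sibs share one parent — one path of length 2: r = (1/2)^2 = 1/4).
Summing one r·B term per recipient: 4·0.25·0.417 + 3·0.125·0.53 + 1·0.25·0.435 = 0.7245.

0.7245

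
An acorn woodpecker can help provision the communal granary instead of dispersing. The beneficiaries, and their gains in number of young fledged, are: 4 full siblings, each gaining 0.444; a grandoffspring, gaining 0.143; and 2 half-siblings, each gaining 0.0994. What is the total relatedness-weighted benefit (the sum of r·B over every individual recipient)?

0.97345

r to a full sibling = 0.5 (full sibs share both parents — two paths of length 2: r = 2·(1/2)^2 = 1/2).
r to a grandoffspring = 0.25 (two parent–offspring links: r = (1/2)^2 = 1/4).
r to a half-sibling = 0.25 (half-sibs share one parent — one path of length 2: r = (1/2)^2 = 1/4).
Summing one r·B term per recipient: 4·0.5·0.444 + 1·0.25·0.143 + 2·0.25·0.0994 = 0.97345.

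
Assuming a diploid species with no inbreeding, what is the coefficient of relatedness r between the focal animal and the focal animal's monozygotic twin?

1

Each parent–offspring link contributes a factor of 1/2, and independent paths through distinct common ancestors add.
Monozygotic twins share every allele identical by descent: r = 1.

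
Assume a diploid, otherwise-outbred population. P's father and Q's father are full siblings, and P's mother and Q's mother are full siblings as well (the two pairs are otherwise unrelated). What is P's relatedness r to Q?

With two independent routes of shared ancestry, r is the sum of the two contributions.
P and Q are related in two ways: first cousins through their fathers (r = 1/8) and first cousins through their mothers (r = 1/8) — i.e. double first cousins.
r = 1/8 + 1/8 = 0.25.

0.25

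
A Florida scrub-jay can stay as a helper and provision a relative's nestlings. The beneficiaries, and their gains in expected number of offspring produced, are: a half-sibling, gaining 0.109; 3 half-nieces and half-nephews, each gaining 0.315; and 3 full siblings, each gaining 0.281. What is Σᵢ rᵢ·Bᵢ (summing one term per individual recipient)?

r to a half-sibling = 1/4 (half-sibs share one parent — one path of length 2: r = (1/2)^2 = 1/4).
r to a half-niece or half-nephew = 1/8 (half-aunt/uncle↔niece/nephew: one path of length 3: r = (1/2)^3 = 1/8).
r to a full sibling = 1/2 (full sibs share both parents — two paths of length 2: r = 2·(1/2)^2 = 1/2).
Summing one r·B term per recipient: 1·0.25·0.109 + 3·0.125·0.315 + 3·0.5·0.281 = 0.566875.

0.566875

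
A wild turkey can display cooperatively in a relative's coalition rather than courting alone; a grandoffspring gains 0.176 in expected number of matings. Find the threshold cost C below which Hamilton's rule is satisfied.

r to a grandoffspring = 0.25 (two parent–offspring links: r = (1/2)^2 = 1/4).
Hamilton's rule: n·r·B > C, so the trait is favored while C < n·r·B = 1·0.25·0.176 = 0.044.

0.044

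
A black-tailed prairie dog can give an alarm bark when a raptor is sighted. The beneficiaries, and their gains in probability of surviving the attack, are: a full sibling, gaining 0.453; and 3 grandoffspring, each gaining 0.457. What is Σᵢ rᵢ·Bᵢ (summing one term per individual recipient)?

0.56925

r to a full sibling = 1/2 (full sibs share both parents — two paths of length 2: r = 2·(1/2)^2 = 1/2).
r to a grandoffspring = 0.25 (two parent–offspring links: r = (1/2)^2 = 1/4).
Summing one r·B term per recipient: 1·0.5·0.453 + 3·0.25·0.457 = 0.56925.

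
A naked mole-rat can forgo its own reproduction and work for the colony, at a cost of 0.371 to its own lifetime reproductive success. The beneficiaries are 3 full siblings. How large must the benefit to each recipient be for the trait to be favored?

r to a full sibling = 0.5 (full sibs share both parents — two paths of length 2: r = 2·(1/2)^2 = 1/2).
Hamilton's rule with n recipients of equal r: n·r·B > C, so B > C/(n·r) = 0.371/(3·0.5) = 0.2473.

0.2473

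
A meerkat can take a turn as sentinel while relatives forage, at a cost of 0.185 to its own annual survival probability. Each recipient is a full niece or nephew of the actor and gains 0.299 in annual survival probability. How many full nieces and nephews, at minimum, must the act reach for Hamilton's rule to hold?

r to a full niece or nephew = 1/4 (full aunt/uncle↔niece/nephew: two paths of length 3 through the shared grandparent pair: r = 2·(1/2)^3 = 1/4).
Hamilton's rule: n·r·B > C  ⇒  n > C/(r·B) = 0.185/(0.25·0.299) = 2.475.
The smallest integer exceeding 2.475 is 3.

3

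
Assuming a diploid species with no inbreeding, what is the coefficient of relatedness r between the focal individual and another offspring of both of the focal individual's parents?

0.5

Each parent–offspring link contributes a factor of 1/2, and independent paths through distinct common ancestors add.
Full sibs share both parents — two paths of length 2: r = 2·(1/2)^2 = 1/2.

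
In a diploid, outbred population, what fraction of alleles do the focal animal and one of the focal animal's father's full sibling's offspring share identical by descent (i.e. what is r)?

Each parent–offspring link contributes a factor of 1/2, and independent paths through distinct common ancestors add.
First cousins share one grandparent pair — two paths of length 4: r = 2·(1/2)^4 = 1/8.

0.125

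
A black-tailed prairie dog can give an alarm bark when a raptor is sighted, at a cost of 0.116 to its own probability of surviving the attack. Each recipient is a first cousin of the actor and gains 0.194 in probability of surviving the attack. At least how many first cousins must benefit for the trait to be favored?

r to a first cousin = 1/8 (first cousins share one grandparent pair — two paths of length 4: r = 2·(1/2)^4 = 1/8).
Hamilton's rule: n·r·B > C  ⇒  n > C/(r·B) = 0.116/(0.125·0.194) = 4.784.
The smallest integer exceeding 4.784 is 5.

5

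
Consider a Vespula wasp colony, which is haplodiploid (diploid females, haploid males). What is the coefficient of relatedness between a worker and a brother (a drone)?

0.25

Her haploid brother carries none of their father's genes and a random half of their mother's genome; that half matches the maternal half of her own genome with probability 1/2: r = 1/2 · 1/2 = 1/4.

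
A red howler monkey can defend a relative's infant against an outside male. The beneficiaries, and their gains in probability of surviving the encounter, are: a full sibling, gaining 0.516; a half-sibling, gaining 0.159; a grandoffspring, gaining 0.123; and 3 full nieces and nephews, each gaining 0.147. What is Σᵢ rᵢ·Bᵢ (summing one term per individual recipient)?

r to a full sibling = 0.5 (full sibs share both parents — two paths of length 2: r = 2·(1/2)^2 = 1/2).
r to a half-sibling = 0.25 (half-sibs share one parent — one path of length 2: r = (1/2)^2 = 1/4).
r to a grandoffspring = 0.25 (two parent–offspring links: r = (1/2)^2 = 1/4).
r to a full niece or nephew = 1/4 (full aunt/uncle↔niece/nephew: two paths of length 3 through the shared grandparent pair: r = 2·(1/2)^3 = 1/4).
Summing one r·B term per recipient: 1·0.5·0.516 + 1·0.25·0.159 + 1·0.25·0.123 + 3·0.25·0.147 = 0.43875.

0.43875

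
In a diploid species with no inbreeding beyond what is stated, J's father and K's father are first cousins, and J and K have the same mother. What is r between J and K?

Wright's path rule: contributions from independent ancestry routes add.
J and K are related in two ways: second cousins through their fathers (r = 1/32) and half-sibs through their shared mother (r = 1/4).
r = 1/32 + 1/4 = 0.28125.

0.28125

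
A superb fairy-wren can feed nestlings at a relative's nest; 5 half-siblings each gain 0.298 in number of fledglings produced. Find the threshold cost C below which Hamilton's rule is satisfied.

0.3725

r to a half-sibling = 1/4 (half-sibs share one parent — one path of length 2: r = (1/2)^2 = 1/4).
Hamilton's rule: n·r·B > C, so the trait is favored while C < n·r·B = 5·0.25·0.298 = 0.3725.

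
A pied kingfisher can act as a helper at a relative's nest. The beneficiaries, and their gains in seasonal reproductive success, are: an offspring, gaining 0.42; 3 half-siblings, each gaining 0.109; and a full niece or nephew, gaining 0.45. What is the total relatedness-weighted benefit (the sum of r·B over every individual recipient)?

r to an offspring = 1/2 (one parent–offspring link: r = (1/2)^1 = 1/2).
r to a half-sibling = 0.25 (half-sibs share one parent — one path of length 2: r = (1/2)^2 = 1/4).
r to a full niece or nephew = 1/4 (full aunt/uncle↔niece/nephew: two paths of length 3 through the shared grandparent pair: r = 2·(1/2)^3 = 1/4).
Summing one r·B term per recipient: 1·0.5·0.42 + 3·0.25·0.109 + 1·0.25·0.45 = 0.40425.

0.40425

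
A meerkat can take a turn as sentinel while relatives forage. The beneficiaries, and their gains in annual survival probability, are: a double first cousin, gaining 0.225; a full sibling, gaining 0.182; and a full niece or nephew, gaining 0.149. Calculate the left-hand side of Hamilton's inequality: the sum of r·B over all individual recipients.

0.1845

r to a double first cousin = 0.25 (double first cousins share both grandparent pairs — four paths of length 4: r = 4·(1/2)^4 = 1/4).
r to a full sibling = 0.5 (full sibs share both parents — two paths of length 2: r = 2·(1/2)^2 = 1/2).
r to a full niece or nephew = 1/4 (full aunt/uncle↔niece/nephew: two paths of length 3 through the shared grandparent pair: r = 2·(1/2)^3 = 1/4).
Summing one r·B term per recipient: 1·0.25·0.225 + 1·0.5·0.182 + 1·0.25·0.149 = 0.1845.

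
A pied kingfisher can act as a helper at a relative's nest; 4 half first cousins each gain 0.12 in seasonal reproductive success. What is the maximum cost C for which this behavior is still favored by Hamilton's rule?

r to a half first cousin = 0.0625 (half first cousins share one grandparent — one path of length 4: r = (1/2)^4 = 1/16).
Hamilton's rule: n·r·B > C, so the trait is favored while C < n·r·B = 4·0.0625·0.12 = 0.03.

0.03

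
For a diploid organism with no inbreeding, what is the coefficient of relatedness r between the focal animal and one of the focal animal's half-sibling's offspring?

Each parent–offspring link contributes a factor of 1/2, and independent paths through distinct common ancestors add.
Half-aunt/uncle↔niece/nephew: one path of length 3: r = (1/2)^3 = 1/8.

0.125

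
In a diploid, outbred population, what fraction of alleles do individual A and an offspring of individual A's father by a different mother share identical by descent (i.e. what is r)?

0.25

Each parent–offspring link contributes a factor of 1/2, and independent paths through distinct common ancestors add.
Half-sibs share one parent — one path of length 2: r = (1/2)^2 = 1/4.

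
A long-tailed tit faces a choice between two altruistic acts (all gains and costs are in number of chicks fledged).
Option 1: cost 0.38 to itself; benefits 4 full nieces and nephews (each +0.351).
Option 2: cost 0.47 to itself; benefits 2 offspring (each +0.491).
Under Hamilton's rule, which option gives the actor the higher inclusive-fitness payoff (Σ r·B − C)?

Option 1: r to a full niece or nephew = 0.25.
Option 1: Σ r·B − C = (4·0.25·0.351) − 0.38 = -0.029.
Option 2: r to an offspring = 0.5.
Option 2: Σ r·B − C = (2·0.5·0.491) − 0.47 = 0.021.
Option 2 has the higher net inclusive-fitness payoff.

Option 2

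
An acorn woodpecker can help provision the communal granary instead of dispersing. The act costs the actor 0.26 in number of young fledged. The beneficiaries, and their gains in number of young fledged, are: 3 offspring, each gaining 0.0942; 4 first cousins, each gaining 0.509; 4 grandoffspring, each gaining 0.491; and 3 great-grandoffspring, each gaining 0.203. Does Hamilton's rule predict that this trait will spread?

Hamilton's rule: the trait is favored when the sum of r·B over every recipient exceeds the actor's cost C.
r to an offspring = 0.5 (one parent–offspring link: r = (1/2)^1 = 1/2).
r to a first cousin = 1/8 (first cousins share one grandparent pair — two paths of length 4: r = 2·(1/2)^4 = 1/8).
r to a grandoffspring = 1/4 (two parent–offspring links: r = (1/2)^2 = 1/4).
r to a great-grandoffspring = 1/8 (three parent–offspring links: r = (1/2)^3 = 1/8).
Summing one r·B term per recipient: 3·0.5·0.0942 + 4·0.125·0.509 + 4·0.25·0.491 + 3·0.125·0.203 = 0.962925.
0.962925 > 0.26: the indirect benefit exceeds the cost.

Yes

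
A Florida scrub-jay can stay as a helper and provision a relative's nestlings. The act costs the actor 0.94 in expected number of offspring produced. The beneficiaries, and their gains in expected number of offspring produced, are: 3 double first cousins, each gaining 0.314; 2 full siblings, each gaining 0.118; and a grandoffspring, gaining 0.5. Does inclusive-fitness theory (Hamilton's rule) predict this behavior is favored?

No

Hamilton's rule: the trait is favored when the sum of r·B over every recipient exceeds the actor's cost C.
r to a double first cousin = 0.25 (double first cousins share both grandparent pairs — four paths of length 4: r = 4·(1/2)^4 = 1/4).
r to a full sibling = 1/2 (full sibs share both parents — two paths of length 2: r = 2·(1/2)^2 = 1/2).
r to a grandoffspring = 0.25 (two parent–offspring links: r = (1/2)^2 = 1/4).
Summing one r·B term per recipient: 3·0.25·0.314 + 2·0.5·0.118 + 1·0.25·0.5 = 0.4785.
0.4785 < 0.94: the indirect benefit is less than the cost.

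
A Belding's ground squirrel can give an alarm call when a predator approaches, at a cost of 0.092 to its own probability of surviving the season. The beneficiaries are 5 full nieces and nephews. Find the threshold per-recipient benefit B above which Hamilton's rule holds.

0.0736

r to a full niece or nephew = 1/4 (full aunt/uncle↔niece/nephew: two paths of length 3 through the shared grandparent pair: r = 2·(1/2)^3 = 1/4).
Hamilton's rule with n recipients of equal r: n·r·B > C, so B > C/(n·r) = 0.092/(5·0.25) = 0.0736.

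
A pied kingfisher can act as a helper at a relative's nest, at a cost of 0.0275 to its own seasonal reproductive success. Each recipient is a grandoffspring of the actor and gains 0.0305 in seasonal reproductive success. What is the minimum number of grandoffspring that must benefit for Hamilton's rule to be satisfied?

4

r to a grandoffspring = 1/4 (two parent–offspring links: r = (1/2)^2 = 1/4).
Hamilton's rule: n·r·B > C  ⇒  n > C/(r·B) = 0.0275/(0.25·0.0305) = 3.607.
The smallest integer exceeding 3.607 is 4.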